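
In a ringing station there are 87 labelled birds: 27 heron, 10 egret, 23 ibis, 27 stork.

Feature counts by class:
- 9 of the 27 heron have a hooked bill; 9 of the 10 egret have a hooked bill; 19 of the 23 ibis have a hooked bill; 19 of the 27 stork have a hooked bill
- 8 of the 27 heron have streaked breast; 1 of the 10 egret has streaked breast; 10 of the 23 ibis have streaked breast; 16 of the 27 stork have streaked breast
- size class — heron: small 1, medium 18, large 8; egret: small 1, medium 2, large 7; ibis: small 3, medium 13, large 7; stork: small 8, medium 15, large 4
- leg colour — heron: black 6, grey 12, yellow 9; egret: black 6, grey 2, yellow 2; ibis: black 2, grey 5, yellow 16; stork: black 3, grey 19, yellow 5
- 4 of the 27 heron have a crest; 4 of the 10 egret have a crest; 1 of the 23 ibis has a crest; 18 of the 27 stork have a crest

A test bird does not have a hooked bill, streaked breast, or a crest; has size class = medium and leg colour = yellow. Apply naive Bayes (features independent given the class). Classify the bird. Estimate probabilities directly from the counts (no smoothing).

heron

heron: (27/87) × (18/27) × (19/27) × (18/27) × (9/27) × (23/27) ≈ 0.027561
egret: (10/87) × (1/10) × (9/10) × (2/10) × (2/10) × (6/10) ≈ 0.000248276
ibis: (23/87) × (4/23) × (13/23) × (13/23) × (16/23) × (22/23) ≈ 0.00977369
stork: (27/87) × (8/27) × (11/27) × (15/27) × (5/27) × (9/27) ≈ 0.00128473
Highest score → heron.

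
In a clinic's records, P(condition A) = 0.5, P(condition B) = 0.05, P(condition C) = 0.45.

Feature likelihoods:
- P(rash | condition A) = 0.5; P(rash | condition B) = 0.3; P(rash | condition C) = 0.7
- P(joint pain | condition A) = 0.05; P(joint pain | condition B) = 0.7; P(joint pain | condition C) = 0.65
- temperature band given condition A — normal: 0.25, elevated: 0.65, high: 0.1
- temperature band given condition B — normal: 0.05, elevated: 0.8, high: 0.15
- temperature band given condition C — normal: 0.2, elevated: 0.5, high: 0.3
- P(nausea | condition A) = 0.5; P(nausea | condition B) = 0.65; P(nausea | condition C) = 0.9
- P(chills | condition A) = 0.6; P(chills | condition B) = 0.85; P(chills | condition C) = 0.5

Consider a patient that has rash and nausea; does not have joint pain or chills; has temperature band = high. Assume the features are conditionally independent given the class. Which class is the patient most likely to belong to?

condition C

condition A: 0.5 × 0.5 × (1−0.05) × 0.1 × 0.5 × (1−0.6) = 0.00475
condition B: 0.05 × 0.3 × (1−0.7) × 0.15 × 0.65 × (1−0.85) = 0.0000658125
condition C: 0.45 × 0.7 × (1−0.65) × 0.3 × 0.9 × (1−0.5) = 0.01488375
Highest score → condition C.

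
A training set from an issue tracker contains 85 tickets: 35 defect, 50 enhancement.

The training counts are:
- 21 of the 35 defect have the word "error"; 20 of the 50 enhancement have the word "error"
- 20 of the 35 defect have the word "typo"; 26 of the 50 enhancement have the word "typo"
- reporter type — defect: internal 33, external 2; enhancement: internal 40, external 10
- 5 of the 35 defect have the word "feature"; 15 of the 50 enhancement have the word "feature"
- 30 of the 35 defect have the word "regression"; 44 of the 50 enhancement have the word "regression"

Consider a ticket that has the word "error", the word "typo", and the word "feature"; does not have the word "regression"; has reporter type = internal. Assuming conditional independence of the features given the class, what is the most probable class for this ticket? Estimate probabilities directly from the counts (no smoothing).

enhancement

defect: (35/85) × (21/35) × (20/35) × (33/35) × (5/35) × (5/35) ≈ 0.00271652
enhancement: (50/85) × (20/50) × (26/50) × (40/50) × (15/50) × (6/50) ≈ 0.00352376
Highest score → enhancement.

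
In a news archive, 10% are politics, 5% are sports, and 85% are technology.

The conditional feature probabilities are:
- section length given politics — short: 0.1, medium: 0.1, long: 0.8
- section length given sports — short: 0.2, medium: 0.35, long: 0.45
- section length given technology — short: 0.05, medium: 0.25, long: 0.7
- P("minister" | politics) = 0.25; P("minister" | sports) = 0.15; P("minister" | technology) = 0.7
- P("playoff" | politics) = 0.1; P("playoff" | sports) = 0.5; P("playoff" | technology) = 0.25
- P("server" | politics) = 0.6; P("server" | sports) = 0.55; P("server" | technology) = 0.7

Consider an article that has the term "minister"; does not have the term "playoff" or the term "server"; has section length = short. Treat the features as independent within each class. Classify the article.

politics: 0.1 × 0.1 × 0.25 × (1−0.1) × (1−0.6) = 0.0009
sports: 0.05 × 0.2 × 0.15 × (1−0.5) × (1−0.55) = 0.0003375
technology: 0.85 × 0.05 × 0.7 × (1−0.25) × (1−0.7) = 0.00669375
Highest score → technology.

technology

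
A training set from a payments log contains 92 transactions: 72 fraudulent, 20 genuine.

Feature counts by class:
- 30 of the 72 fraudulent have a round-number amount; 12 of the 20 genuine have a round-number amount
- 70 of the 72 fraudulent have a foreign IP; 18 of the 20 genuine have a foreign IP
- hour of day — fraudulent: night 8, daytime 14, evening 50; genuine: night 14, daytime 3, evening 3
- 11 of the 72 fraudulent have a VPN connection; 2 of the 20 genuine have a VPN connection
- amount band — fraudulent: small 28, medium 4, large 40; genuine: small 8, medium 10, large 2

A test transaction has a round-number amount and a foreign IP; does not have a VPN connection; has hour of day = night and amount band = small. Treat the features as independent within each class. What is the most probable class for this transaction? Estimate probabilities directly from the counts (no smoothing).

fraudulent: (72/92) × (30/72) × (70/72) × (8/72) × (61/72) × (28/72) ≈ 0.0116059
genuine: (20/92) × (12/20) × (18/20) × (14/20) × (18/20) × (8/20) ≈ 0.0295826
Highest score → genuine.

genuine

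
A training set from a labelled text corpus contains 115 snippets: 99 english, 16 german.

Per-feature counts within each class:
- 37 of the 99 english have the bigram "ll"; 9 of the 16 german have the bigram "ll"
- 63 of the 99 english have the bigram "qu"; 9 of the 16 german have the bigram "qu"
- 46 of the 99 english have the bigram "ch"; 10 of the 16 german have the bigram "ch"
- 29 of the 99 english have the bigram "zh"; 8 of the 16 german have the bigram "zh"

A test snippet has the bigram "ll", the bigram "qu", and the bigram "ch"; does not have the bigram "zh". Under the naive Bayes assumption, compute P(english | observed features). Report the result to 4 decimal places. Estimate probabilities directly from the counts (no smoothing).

0.8302

english: (99/115) × (37/99) × (63/99) × (46/99) × (70/99) ≈ 0.0672659
german: (16/115) × (9/16) × (9/16) × (10/16) × (8/16) ≈ 0.0137568
P(english | x) = 0.0672659 / 0.0810227 ≈ 0.8302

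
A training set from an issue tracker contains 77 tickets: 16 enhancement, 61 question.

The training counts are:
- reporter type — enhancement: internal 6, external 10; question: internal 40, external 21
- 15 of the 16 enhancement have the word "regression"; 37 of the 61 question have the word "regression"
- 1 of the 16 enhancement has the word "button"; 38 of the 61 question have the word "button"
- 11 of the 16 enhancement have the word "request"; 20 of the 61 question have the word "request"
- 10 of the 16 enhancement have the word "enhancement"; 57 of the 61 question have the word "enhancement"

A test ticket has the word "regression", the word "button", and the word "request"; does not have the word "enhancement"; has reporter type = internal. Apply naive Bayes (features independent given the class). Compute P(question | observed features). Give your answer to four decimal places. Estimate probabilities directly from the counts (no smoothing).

enhancement: (16/77) × (6/16) × (15/16) × (1/16) × (11/16) × (6/16) ≈ 0.00117711
question: (61/77) × (40/61) × (37/61) × (38/61) × (20/61) × (4/61) ≈ 0.00422012
P(question | x) = 0.00422012 / 0.00539723 ≈ 0.7819

0.7819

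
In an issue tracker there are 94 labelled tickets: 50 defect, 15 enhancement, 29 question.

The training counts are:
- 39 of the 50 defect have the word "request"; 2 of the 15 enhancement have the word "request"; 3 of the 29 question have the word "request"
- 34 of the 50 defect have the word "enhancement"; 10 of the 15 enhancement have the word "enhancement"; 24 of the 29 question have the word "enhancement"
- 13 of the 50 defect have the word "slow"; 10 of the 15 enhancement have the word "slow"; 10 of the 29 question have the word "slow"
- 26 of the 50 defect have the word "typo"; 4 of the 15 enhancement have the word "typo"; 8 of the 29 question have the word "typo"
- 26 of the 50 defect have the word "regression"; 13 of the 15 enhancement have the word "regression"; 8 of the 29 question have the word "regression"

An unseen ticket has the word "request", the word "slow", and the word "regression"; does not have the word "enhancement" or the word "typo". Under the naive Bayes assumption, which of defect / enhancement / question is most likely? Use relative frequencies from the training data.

defect: (50/94) × (39/50) × (16/50) × (13/50) × (24/50) × (26/50) ≈ 0.00861598
enhancement: (15/94) × (2/15) × (5/15) × (10/15) × (11/15) × (13/15) ≈ 0.00300499
question: (29/94) × (3/29) × (5/29) × (10/29) × (21/29) × (8/29) ≈ 0.000379036
Highest score → defect.

defect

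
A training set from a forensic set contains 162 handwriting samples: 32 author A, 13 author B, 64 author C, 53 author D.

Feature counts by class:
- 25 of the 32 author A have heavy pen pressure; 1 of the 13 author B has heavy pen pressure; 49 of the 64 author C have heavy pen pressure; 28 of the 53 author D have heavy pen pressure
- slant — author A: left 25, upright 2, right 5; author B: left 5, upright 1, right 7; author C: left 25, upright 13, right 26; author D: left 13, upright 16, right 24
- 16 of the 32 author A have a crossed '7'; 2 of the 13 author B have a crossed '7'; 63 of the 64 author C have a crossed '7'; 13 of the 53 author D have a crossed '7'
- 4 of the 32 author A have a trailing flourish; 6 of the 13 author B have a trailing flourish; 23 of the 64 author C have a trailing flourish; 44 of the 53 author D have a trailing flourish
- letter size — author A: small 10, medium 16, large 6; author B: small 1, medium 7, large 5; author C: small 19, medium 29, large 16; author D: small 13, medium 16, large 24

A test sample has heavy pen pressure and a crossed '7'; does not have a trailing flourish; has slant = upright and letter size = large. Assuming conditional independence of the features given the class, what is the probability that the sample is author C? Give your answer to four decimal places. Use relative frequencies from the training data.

0.8440

author A: (32/162) × (25/32) × (2/32) × (16/32) × (28/32) × (6/32) ≈ 0.000791196
author B: (13/162) × (1/13) × (1/13) × (2/13) × (7/13) × (5/13) ≈ 0.000015129
author C: (64/162) × (49/64) × (13/64) × (63/64) × (41/64) × (16/64) ≈ 0.0096861
author D: (53/162) × (28/53) × (16/53) × (13/53) × (9/53) × (24/53) ≈ 0.000984139
P(author C | x) = 0.0096861 / 0.011476564 ≈ 0.8440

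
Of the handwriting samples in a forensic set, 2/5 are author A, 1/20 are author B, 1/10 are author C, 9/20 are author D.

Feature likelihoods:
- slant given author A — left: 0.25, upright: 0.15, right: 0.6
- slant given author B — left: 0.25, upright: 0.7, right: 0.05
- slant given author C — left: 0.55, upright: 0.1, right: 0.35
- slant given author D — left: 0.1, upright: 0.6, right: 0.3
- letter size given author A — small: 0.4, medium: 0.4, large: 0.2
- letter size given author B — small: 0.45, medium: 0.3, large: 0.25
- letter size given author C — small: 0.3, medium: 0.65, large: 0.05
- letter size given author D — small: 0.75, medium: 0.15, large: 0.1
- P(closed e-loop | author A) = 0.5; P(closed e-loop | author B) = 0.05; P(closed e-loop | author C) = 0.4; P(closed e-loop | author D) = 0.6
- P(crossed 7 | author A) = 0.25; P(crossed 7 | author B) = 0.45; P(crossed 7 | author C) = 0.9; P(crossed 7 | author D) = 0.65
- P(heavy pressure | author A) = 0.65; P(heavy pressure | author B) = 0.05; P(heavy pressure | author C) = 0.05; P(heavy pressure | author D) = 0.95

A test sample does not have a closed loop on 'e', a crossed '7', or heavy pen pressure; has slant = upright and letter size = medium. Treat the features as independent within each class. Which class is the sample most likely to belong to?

author A: 0.4 × 0.15 × 0.4 × (1−0.5) × (1−0.25) × (1−0.65) = 0.00315
author B: 0.05 × 0.7 × 0.3 × (1−0.05) × (1−0.45) × (1−0.05) = 0.0052119375
author C: 0.1 × 0.1 × 0.65 × (1−0.4) × (1−0.9) × (1−0.05) = 0.0003705
author D: 0.45 × 0.6 × 0.15 × (1−0.6) × (1−0.65) × (1−0.95) = 0.0002835
Highest score → author B.

author B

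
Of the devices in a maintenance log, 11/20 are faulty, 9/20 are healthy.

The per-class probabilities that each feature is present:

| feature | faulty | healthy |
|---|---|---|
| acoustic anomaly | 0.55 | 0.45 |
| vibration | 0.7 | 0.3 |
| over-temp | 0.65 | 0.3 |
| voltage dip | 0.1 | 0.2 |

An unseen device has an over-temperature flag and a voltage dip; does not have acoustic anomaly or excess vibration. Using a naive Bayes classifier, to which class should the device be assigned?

faulty: 0.55 × (1−0.55) × (1−0.7) × 0.65 × 0.1 = 0.00482625
healthy: 0.45 × (1−0.45) × (1−0.3) × 0.3 × 0.2 = 0.010395
Highest score → healthy.

healthy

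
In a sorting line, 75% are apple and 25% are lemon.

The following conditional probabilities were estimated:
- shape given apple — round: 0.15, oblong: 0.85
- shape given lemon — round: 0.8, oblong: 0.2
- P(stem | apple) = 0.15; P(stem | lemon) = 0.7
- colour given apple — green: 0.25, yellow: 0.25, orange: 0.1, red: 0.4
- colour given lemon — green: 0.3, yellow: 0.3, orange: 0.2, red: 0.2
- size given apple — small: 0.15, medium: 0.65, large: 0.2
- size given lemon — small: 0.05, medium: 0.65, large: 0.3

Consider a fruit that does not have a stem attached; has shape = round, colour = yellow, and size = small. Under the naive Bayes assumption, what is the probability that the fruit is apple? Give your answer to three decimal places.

0.799

apple: 0.75 × 0.15 × (1−0.15) × 0.25 × 0.15 = 0.0035859375
lemon: 0.25 × 0.8 × (1−0.7) × 0.3 × 0.05 = 0.0009
P(apple | x) = 0.0035859375 / 0.0044859375 ≈ 0.799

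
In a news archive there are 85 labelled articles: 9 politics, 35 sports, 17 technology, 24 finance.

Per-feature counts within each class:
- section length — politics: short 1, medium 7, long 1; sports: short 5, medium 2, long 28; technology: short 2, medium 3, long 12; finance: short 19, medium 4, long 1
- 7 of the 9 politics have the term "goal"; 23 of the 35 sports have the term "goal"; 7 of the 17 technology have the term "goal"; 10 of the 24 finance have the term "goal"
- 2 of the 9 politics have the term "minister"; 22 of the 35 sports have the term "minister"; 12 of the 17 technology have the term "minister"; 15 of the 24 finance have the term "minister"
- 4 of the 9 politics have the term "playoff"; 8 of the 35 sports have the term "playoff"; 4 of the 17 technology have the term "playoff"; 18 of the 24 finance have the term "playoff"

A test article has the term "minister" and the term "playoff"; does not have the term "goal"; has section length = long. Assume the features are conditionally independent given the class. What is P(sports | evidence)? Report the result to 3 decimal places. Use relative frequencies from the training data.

0.484

politics: (9/85) × (1/9) × (2/9) × (2/9) × (4/9) ≈ 0.00025821
sports: (35/85) × (28/35) × (12/35) × (22/35) × (8/35) ≈ 0.0162267
technology: (17/85) × (12/17) × (10/17) × (12/17) × (4/17) ≈ 0.0137929
finance: (24/85) × (1/24) × (14/24) × (15/24) × (18/24) ≈ 0.00321691
P(sports | x) = 0.0162267 / 0.03349472 ≈ 0.484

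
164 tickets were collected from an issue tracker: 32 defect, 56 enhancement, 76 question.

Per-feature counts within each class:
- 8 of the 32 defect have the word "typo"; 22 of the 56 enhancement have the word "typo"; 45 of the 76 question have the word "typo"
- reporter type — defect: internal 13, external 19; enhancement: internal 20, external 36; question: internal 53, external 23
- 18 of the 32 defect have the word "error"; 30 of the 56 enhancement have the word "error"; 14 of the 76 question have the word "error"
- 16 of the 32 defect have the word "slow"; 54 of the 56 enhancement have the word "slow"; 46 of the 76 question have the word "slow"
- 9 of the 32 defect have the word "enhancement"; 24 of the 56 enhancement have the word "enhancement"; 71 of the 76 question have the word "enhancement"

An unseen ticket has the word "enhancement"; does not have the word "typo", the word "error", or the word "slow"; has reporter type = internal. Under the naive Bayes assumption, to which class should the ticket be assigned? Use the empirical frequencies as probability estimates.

defect: (32/164) × (24/32) × (13/32) × (14/32) × (16/32) × (9/32) ≈ 0.00365764
enhancement: (56/164) × (34/56) × (20/56) × (26/56) × (2/56) × (24/56) ≈ 0.000526172
question: (76/164) × (31/76) × (53/76) × (62/76) × (30/76) × (71/76) ≈ 0.0396562
Highest score → question.

question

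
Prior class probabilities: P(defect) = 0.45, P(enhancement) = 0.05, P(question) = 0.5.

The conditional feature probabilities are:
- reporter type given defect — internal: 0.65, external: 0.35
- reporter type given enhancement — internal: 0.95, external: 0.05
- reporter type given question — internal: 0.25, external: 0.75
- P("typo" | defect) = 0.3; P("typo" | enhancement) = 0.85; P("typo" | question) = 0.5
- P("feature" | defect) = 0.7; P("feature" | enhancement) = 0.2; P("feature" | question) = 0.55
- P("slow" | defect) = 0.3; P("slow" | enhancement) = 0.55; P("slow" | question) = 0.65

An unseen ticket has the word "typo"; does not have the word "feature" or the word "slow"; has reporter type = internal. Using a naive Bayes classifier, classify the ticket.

defect: 0.45 × 0.65 × 0.3 × (1−0.7) × (1−0.3) = 0.0184275
enhancement: 0.05 × 0.95 × 0.85 × (1−0.2) × (1−0.55) = 0.014535
question: 0.5 × 0.25 × 0.5 × (1−0.55) × (1−0.65) = 0.00984375
Highest score → defect.

defect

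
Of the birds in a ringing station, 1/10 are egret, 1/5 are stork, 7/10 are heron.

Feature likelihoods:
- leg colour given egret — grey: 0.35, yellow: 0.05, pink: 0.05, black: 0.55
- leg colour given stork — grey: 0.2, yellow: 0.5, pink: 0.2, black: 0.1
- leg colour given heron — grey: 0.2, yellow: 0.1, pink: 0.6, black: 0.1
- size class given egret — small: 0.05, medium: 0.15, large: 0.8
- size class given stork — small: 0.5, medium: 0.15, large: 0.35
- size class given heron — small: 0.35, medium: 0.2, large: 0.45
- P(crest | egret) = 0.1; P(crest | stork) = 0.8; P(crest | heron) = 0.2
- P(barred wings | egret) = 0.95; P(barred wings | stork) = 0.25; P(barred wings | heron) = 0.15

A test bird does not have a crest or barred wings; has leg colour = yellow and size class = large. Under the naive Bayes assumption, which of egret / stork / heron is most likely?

heron

egret: 0.1 × 0.05 × 0.8 × (1−0.1) × (1−0.95) = 0.00018
stork: 0.2 × 0.5 × 0.35 × (1−0.8) × (1−0.25) = 0.00525
heron: 0.7 × 0.1 × 0.45 × (1−0.2) × (1−0.15) = 0.02142
Highest score → heron.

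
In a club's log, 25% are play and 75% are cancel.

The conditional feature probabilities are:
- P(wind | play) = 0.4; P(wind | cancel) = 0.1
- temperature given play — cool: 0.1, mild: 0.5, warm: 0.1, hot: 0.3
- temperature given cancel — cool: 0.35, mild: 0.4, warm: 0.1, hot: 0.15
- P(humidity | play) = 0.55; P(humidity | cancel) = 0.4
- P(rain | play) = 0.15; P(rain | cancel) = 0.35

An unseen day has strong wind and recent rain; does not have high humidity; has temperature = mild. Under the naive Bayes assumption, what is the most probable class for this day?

play: 0.25 × 0.4 × 0.5 × (1−0.55) × 0.15 = 0.003375
cancel: 0.75 × 0.1 × 0.4 × (1−0.4) × 0.35 = 0.0063
Highest score → cancel.

cancel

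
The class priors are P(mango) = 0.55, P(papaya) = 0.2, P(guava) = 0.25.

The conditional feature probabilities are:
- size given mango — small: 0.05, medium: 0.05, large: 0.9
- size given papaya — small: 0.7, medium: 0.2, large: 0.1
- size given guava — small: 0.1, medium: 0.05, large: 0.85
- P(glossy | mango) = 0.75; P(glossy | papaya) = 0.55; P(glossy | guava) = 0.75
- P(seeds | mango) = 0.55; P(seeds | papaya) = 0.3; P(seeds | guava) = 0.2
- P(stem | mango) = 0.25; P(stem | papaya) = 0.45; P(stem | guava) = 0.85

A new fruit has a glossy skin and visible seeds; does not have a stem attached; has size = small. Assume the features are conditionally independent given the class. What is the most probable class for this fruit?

papaya

mango: 0.55 × 0.05 × 0.75 × 0.55 × (1−0.25) = 0.0085078125
papaya: 0.2 × 0.7 × 0.55 × 0.3 × (1−0.45) = 0.012705
guava: 0.25 × 0.1 × 0.75 × 0.2 × (1−0.85) = 0.0005625
Highest score → papaya.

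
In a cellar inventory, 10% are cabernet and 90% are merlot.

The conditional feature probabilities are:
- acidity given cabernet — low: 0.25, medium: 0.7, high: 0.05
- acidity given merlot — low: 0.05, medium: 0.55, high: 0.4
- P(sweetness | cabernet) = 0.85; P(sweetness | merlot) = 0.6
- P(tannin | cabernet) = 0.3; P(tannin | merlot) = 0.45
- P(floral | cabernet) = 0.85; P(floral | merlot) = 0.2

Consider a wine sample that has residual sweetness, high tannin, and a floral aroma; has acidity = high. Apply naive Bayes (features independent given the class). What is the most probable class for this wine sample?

cabernet: 0.1 × 0.05 × 0.85 × 0.3 × 0.85 = 0.00108375
merlot: 0.9 × 0.4 × 0.6 × 0.45 × 0.2 = 0.01944
Highest score → merlot.

merlot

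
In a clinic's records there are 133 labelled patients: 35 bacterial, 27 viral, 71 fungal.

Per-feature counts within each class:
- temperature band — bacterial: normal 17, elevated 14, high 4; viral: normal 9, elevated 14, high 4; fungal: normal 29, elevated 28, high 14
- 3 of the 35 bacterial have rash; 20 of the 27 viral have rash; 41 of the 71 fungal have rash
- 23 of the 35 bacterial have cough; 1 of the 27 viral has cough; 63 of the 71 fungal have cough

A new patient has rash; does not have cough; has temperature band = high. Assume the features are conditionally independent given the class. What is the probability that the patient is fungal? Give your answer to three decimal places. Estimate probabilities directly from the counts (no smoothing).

0.235

bacterial: (35/133) × (4/35) × (3/35) × (12/35) ≈ 0.000883842
viral: (27/133) × (4/27) × (20/27) × (26/27) ≈ 0.0214528
fungal: (71/133) × (14/71) × (41/71) × (8/71) ≈ 0.0068491
P(fungal | x) = 0.0068491 / 0.029185742 ≈ 0.235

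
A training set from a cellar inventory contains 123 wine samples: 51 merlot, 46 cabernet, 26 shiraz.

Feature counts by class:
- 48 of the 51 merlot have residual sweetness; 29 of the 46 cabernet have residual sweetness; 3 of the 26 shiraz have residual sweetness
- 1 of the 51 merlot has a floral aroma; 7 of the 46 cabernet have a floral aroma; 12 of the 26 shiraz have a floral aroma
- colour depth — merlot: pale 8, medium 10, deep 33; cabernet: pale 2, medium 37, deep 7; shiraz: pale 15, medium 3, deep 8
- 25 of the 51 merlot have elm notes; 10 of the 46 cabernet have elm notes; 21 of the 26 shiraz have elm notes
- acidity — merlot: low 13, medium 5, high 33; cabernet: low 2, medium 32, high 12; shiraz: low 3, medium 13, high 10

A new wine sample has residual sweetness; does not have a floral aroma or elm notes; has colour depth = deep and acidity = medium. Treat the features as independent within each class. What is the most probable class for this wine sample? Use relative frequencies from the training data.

merlot: (51/123) × (48/51) × (50/51) × (33/51) × (26/51) × (5/51) ≈ 0.0123732
cabernet: (46/123) × (29/46) × (39/46) × (7/46) × (36/46) × (32/46) ≈ 0.0165606
shiraz: (26/123) × (3/26) × (14/26) × (8/26) × (5/26) × (13/26) ≈ 0.000388556
Highest score → cabernet.

cabernet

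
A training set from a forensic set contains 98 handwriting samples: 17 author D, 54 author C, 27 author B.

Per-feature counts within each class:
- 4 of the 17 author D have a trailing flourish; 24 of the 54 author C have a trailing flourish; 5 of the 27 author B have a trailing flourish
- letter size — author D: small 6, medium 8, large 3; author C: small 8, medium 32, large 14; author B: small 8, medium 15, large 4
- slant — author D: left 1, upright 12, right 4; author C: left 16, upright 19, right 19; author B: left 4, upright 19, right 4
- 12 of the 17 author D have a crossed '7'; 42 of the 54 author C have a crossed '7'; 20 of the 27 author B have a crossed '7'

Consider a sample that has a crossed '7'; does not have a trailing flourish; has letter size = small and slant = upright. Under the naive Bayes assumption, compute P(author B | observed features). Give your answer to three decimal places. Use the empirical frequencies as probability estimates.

0.492

author D: (17/98) × (13/17) × (6/17) × (12/17) × (12/17) ≈ 0.0233284
author C: (54/98) × (30/54) × (8/54) × (19/54) × (42/54) ≈ 0.012411
author B: (27/98) × (22/27) × (8/27) × (19/27) × (20/27) ≈ 0.034672
P(author B | x) = 0.034672 / 0.0704114 ≈ 0.492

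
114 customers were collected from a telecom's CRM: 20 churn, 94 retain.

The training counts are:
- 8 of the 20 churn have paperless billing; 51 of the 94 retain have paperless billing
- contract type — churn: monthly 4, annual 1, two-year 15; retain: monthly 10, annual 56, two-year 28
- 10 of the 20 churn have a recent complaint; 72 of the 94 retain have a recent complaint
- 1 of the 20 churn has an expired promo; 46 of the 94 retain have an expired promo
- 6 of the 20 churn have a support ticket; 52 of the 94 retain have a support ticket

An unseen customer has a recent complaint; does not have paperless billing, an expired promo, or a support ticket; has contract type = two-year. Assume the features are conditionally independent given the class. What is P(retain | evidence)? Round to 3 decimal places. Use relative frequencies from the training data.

0.428

churn: (20/114) × (12/20) × (15/20) × (10/20) × (19/20) × (14/20) = 0.02625
retain: (94/114) × (43/94) × (28/94) × (72/94) × (48/94) × (42/94) ≈ 0.0196351
P(retain | x) = 0.0196351 / 0.0458851 ≈ 0.428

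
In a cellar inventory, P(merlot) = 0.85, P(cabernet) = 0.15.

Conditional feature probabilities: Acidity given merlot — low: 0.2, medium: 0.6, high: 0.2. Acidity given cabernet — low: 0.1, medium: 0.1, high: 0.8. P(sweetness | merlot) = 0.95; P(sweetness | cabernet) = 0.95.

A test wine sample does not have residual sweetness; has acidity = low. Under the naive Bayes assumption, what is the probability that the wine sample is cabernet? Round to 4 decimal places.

0.0811

merlot: 0.85 × 0.2 × (1−0.95) = 0.0085
cabernet: 0.15 × 0.1 × (1−0.95) = 0.00075
P(cabernet | x) = 0.00075 / 0.00925 ≈ 0.0811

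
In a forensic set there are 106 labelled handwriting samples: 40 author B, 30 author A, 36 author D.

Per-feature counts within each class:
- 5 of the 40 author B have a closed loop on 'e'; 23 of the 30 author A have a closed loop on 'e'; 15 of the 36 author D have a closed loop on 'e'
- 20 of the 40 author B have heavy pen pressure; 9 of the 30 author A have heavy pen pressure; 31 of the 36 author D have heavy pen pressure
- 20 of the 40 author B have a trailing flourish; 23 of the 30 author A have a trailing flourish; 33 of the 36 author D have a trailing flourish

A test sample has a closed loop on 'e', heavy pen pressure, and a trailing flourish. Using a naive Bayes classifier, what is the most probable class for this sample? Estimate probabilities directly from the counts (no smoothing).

author D

author B: (40/106) × (5/40) × (20/40) × (20/40) ≈ 0.0117925
author A: (30/106) × (23/30) × (9/30) × (23/30) ≈ 0.0499057
author D: (36/106) × (15/36) × (31/36) × (33/36) ≈ 0.111701
Highest score → author D.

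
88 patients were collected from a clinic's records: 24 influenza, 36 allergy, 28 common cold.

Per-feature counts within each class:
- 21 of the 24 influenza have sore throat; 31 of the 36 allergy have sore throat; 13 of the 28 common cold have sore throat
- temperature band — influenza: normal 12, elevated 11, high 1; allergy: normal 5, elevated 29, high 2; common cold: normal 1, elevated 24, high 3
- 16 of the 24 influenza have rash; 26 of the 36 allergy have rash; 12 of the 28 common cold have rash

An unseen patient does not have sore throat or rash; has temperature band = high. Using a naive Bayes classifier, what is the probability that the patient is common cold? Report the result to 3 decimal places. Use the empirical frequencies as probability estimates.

0.885

influenza: (24/88) × (3/24) × (1/24) × (8/24) ≈ 0.000473485
allergy: (36/88) × (5/36) × (2/36) × (10/36) ≈ 0.000876824
common cold: (28/88) × (15/28) × (3/28) × (16/28) ≈ 0.010436
P(common cold | x) = 0.010436 / 0.011786309 ≈ 0.885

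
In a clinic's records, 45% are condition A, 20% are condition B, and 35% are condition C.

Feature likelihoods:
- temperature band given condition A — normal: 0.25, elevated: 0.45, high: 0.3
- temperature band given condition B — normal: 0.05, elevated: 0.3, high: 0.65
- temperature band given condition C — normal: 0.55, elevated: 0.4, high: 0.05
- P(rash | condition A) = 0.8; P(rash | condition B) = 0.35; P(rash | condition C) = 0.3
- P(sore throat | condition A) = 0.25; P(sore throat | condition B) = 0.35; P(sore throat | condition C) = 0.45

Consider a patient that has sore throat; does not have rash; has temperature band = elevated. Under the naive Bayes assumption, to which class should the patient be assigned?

condition A: 0.45 × 0.45 × (1−0.8) × 0.25 = 0.010125
condition B: 0.2 × 0.3 × (1−0.35) × 0.35 = 0.01365
condition C: 0.35 × 0.4 × (1−0.3) × 0.45 = 0.0441
Highest score → condition C.

condition C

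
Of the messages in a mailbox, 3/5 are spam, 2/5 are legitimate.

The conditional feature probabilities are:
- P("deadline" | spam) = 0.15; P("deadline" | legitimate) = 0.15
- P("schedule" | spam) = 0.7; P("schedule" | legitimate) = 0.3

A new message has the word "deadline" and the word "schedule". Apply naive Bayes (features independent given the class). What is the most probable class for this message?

spam: 0.6 × 0.15 × 0.7 = 0.063
legitimate: 0.4 × 0.15 × 0.3 = 0.018
Highest score → spam.

spam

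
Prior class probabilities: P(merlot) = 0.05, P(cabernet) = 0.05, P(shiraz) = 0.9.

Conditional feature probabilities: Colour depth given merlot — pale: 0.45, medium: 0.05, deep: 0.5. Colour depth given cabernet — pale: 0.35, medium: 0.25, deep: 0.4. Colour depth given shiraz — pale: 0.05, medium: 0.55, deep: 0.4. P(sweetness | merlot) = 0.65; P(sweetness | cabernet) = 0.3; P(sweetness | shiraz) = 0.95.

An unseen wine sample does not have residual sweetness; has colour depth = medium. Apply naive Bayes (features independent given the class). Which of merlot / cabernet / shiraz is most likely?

shiraz

merlot: 0.05 × 0.05 × (1−0.65) = 0.000875
cabernet: 0.05 × 0.25 × (1−0.3) = 0.00875
shiraz: 0.9 × 0.55 × (1−0.95) = 0.02475
Highest score → shiraz.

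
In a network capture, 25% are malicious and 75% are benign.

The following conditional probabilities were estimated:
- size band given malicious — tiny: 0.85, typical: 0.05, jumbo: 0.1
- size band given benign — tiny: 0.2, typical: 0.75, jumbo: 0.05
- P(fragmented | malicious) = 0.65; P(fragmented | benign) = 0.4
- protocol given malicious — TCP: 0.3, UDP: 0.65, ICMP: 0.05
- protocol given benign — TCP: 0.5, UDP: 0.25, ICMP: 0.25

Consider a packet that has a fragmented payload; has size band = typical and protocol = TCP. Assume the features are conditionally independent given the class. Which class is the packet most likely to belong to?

benign

malicious: 0.25 × 0.05 × 0.65 × 0.3 = 0.0024375
benign: 0.75 × 0.75 × 0.4 × 0.5 = 0.1125
Highest score → benign.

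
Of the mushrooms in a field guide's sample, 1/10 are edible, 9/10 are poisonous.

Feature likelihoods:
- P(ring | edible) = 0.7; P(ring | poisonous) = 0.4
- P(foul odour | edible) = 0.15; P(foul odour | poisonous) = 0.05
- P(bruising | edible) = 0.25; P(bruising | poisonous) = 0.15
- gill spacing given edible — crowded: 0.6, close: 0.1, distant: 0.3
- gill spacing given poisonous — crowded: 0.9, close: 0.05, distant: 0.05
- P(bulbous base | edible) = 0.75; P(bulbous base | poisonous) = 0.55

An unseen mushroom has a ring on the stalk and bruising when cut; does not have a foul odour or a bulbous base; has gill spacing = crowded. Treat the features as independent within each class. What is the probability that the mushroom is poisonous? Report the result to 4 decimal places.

0.9030

edible: 0.1 × 0.7 × (1−0.15) × 0.25 × 0.6 × (1−0.75) = 0.00223125
poisonous: 0.9 × 0.4 × (1−0.05) × 0.15 × 0.9 × (1−0.55) = 0.0207765
P(poisonous | x) = 0.0207765 / 0.02300775 ≈ 0.9030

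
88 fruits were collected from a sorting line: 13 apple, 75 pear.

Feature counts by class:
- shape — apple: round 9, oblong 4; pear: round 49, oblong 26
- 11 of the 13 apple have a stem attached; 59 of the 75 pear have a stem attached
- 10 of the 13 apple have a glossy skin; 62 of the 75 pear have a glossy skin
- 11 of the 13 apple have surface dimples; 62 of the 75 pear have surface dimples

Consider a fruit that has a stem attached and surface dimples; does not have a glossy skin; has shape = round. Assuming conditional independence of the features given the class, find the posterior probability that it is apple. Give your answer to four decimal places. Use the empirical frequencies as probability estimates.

apple: (13/88) × (9/13) × (11/13) × (3/13) × (11/13) ≈ 0.016898
pear: (75/88) × (49/75) × (59/75) × (13/75) × (62/75) ≈ 0.0627649
P(apple | x) = 0.016898 / 0.0796629 ≈ 0.2121

0.2121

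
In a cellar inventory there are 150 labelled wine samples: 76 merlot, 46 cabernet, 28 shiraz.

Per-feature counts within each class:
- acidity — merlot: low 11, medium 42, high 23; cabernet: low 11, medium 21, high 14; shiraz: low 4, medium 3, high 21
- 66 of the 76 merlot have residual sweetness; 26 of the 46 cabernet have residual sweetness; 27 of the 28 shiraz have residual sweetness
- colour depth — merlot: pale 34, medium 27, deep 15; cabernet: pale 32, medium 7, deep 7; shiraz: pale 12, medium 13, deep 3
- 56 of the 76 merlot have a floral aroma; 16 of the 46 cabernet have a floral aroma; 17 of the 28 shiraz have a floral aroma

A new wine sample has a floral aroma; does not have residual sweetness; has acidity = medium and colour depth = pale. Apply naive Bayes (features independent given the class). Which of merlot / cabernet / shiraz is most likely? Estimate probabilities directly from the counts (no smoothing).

cabernet

merlot: (76/150) × (42/76) × (10/76) × (34/76) × (56/76) ≈ 0.0121446
cabernet: (46/150) × (21/46) × (20/46) × (32/46) × (16/46) ≈ 0.0147284
shiraz: (28/150) × (3/28) × (1/28) × (12/28) × (17/28) ≈ 0.00018586
Highest score → cabernet.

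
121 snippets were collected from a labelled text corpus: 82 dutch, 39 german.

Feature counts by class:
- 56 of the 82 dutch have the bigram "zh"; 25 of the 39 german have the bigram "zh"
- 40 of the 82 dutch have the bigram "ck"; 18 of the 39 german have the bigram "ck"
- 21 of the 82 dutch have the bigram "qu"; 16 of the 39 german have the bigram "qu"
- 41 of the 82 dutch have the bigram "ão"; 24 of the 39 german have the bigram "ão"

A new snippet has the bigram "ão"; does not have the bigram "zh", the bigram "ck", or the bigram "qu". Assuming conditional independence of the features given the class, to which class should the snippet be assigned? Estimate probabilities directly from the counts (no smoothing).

dutch: (82/121) × (26/82) × (42/82) × (61/82) × (41/82) ≈ 0.0409364
german: (39/121) × (14/39) × (21/39) × (23/39) × (24/39) ≈ 0.0226103
Highest score → dutch.

dutch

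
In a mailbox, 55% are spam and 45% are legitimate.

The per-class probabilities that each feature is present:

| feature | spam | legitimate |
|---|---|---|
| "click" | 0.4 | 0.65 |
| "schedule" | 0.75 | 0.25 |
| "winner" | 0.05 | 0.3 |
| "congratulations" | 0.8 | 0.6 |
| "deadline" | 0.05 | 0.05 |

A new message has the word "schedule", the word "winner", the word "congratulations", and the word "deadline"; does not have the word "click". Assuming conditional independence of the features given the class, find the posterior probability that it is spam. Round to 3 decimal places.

0.583

spam: 0.55 × (1−0.4) × 0.75 × 0.05 × 0.8 × 0.05 = 0.000495
legitimate: 0.45 × (1−0.65) × 0.25 × 0.3 × 0.6 × 0.05 = 0.000354375
P(spam | x) = 0.000495 / 0.000849375 ≈ 0.583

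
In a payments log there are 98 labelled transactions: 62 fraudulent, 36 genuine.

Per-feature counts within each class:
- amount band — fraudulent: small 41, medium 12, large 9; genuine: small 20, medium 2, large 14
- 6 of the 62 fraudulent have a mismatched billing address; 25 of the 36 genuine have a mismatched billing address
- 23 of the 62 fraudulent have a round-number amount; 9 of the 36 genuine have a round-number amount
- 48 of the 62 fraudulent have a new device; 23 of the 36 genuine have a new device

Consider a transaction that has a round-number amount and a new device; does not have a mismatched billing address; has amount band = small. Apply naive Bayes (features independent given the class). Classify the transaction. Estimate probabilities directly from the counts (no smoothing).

fraudulent

fraudulent: (62/98) × (41/62) × (56/62) × (23/62) × (48/62) ≈ 0.108528
genuine: (36/98) × (20/36) × (11/36) × (9/36) × (23/36) ≈ 0.00996
Highest score → fraudulent.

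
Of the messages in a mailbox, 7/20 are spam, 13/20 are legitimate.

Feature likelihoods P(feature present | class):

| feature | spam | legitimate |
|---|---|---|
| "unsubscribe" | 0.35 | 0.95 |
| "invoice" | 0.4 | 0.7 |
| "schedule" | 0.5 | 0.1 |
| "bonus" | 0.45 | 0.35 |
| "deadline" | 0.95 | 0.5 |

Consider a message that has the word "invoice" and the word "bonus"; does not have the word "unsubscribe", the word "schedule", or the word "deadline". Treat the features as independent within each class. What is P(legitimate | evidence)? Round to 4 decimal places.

0.7778

spam: 0.35 × (1−0.35) × 0.4 × (1−0.5) × 0.45 × (1−0.95) = 0.00102375
legitimate: 0.65 × (1−0.95) × 0.7 × (1−0.1) × 0.35 × (1−0.5) = 0.003583125
P(legitimate | x) = 0.003583125 / 0.004606875 ≈ 0.7778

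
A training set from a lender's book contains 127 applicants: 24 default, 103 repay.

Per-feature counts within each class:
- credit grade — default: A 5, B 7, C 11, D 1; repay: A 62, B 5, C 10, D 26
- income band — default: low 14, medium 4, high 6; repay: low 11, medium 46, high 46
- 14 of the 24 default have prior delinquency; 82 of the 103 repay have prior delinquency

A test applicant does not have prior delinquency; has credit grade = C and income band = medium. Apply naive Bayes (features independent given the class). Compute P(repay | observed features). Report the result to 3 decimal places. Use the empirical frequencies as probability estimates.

0.544

default: (24/127) × (11/24) × (4/24) × (10/24) ≈ 0.00601487
repay: (103/127) × (10/103) × (46/103) × (21/103) ≈ 0.00716967
P(repay | x) = 0.00716967 / 0.01318454 ≈ 0.544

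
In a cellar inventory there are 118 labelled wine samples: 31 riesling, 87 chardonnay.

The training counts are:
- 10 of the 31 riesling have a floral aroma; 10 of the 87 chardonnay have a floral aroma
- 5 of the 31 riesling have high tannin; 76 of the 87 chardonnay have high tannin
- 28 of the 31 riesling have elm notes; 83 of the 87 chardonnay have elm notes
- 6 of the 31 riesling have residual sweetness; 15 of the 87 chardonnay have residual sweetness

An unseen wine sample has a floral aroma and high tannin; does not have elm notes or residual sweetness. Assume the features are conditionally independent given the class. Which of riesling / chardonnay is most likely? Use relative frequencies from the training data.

chardonnay

riesling: (31/118) × (10/31) × (5/31) × (3/31) × (25/31) ≈ 0.00106675
chardonnay: (87/118) × (10/87) × (76/87) × (4/87) × (72/87) ≈ 0.00281687
Highest score → chardonnay.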